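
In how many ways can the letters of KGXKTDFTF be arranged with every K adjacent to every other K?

10080

Treat the 2 copies of K as a single block. The multiset to arrange is then {KK, D, F, F, G, T, T, X}, 8 items in all.
That gives (8)!/(2!·2!) = 10080 arrangements.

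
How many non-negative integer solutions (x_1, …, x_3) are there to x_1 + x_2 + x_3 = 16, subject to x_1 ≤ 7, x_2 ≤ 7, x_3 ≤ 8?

Ignoring the caps, the number of non-negative solutions to x_1+…+x_3 = 16 is C(18,2) = 153.
Subtract solutions that violate a single cap (substitute x_i' = x_i − (cap_i+1)): x_1 ≥ 8 gives C(10,2) = 45; x_2 ≥ 8 gives C(10,2) = 45; x_3 ≥ 9 gives C(9,2) = 36. Together 126.
Add back pairs where two caps are both exceeded: 1 + 0 + 0 = 1.
By inclusion–exclusion the count is 153 − 126 + 1 = 28.

28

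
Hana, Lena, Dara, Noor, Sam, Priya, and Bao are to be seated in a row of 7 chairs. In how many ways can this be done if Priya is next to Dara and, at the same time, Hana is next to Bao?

Treat {Priya,Dara} as one block (2 orders) and {Hana,Bao} as another (2 orders).
That leaves 5 units to arrange: 2 × 2 × 5! = 4 × 120 = 480.

480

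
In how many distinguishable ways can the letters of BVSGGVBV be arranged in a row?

1680

The 8 letters of BVSGGVBV have repeats: B appearing twice, G appearing twice, and V appearing 3 times.
So there are 8! / (3!·2!·2!) = 1680 distinguishable arrangements.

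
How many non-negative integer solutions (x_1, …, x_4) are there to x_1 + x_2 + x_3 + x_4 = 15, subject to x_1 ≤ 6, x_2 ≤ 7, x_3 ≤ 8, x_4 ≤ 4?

196

By stars and bars, unrestricted non-negative solutions to x_1+…+x_4 = 15 number C(15+3,3) = 816.
Subtract solutions that violate a single cap (substitute x_i' = x_i − (cap_i+1)): x_1 ≥ 7 gives C(11,3) = 165; x_2 ≥ 8 gives C(10,3) = 120; x_3 ≥ 9 gives C(9,3) = 84; x_4 ≥ 5 gives C(13,3) = 286. Together 655.
Add back pairs where two caps are both exceeded: 1 + 0 + 20 + 0 + 10 + 4 = 35.
By inclusion–exclusion the count is 816 − 655 + 35 = 196.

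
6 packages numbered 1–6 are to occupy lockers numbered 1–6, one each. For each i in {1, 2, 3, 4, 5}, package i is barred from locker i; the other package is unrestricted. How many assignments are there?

309

Let Aᵢ (for 1 ≤ i ≤ 5) be the placements that put package i in its forbidden locker. Any j of these fix j positions, leaving (6−j)! ways to fill the rest, and there are C(5,j) ways to pick which j.
By inclusion–exclusion, the number of valid placements is Σ_{j=0}^{5} (−1)^j C(5,j)·(6−j)!.
Computing: 720 − 600 + 240 − 60 + 10 − 1 = 309.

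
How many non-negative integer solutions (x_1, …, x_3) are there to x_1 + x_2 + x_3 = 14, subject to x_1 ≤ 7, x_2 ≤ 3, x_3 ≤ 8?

14

By stars and bars, unrestricted non-negative solutions to x_1+…+x_3 = 14 number C(14+2,2) = 120.
Subtract solutions that violate a single cap (substitute x_i' = x_i − (cap_i+1)): x_1 ≥ 8 gives C(8,2) = 28; x_2 ≥ 4 gives C(12,2) = 66; x_3 ≥ 9 gives C(7,2) = 21. Together 115.
Add back pairs where two caps are both exceeded: 6 + 0 + 3 = 9.
By inclusion–exclusion the count is 120 − 115 + 9 = 14.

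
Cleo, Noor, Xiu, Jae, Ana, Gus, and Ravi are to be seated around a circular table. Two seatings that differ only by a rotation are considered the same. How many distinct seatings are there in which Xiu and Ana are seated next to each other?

240

Glue Xiu and Ana into a block (2 internal orders). Seating 6 units around a circle gives (5)! arrangements.
So 2 × (5)! = 2 × 120 = 240.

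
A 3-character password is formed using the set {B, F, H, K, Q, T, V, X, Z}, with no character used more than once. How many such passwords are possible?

504

This is a permutation of 3 out of 9: P(9,3) = 9!/6!.
9 × 8 × 7 = 504.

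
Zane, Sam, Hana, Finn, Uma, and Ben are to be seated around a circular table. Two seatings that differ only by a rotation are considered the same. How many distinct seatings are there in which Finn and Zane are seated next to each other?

Treat {Finn, Zane} as one unit (2 internal orders) and seat the resulting 5 units around the table: (4)! circular arrangements.
So 2 × (4)! = 2 × 24 = 48.

48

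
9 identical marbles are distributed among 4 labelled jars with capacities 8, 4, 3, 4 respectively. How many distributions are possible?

By stars and bars, unrestricted non-negative solutions to x_1+…+x_4 = 9 number C(9+3,3) = 220.
Subtract solutions that violate a single cap (substitute x_i' = x_i − (cap_i+1)): x_1 ≥ 9 gives C(3,3) = 1; x_2 ≥ 5 gives C(7,3) = 35; x_3 ≥ 4 gives C(8,3) = 56; x_4 ≥ 5 gives C(7,3) = 35. Together 127.
Add back pairs where two caps are both exceeded: 0 + 0 + 0 + 1 + 0 + 1 = 2.
By inclusion–exclusion the count is 220 − 127 + 2 = 95.

95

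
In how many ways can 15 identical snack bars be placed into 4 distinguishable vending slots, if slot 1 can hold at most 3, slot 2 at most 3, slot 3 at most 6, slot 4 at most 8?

48

By stars and bars, unrestricted non-negative solutions to x_1+…+x_4 = 15 number C(15+3,3) = 816.
Subtract solutions that violate a single cap (substitute x_i' = x_i − (cap_i+1)): x_1 ≥ 4 gives C(14,3) = 364; x_2 ≥ 4 gives C(14,3) = 364; x_3 ≥ 7 gives C(11,3) = 165; x_4 ≥ 9 gives C(9,3) = 84. Together 977.
Add back pairs where two caps are both exceeded: 120 + 35 + 10 + 35 + 10 + 0 = 210.
Subtract triples: 1 + 0 + 0 + 0 = 1.
By inclusion–exclusion the count is 816 − 977 + 210 − 1 = 48.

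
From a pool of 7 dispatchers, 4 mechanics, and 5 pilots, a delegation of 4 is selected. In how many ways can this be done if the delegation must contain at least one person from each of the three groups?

910

Unrestricted: C(16,4) = 1820 ways to pick any 4 of the 16.
Subtract selections that omit an entire group: no dispatchers → C(9,4) = 126; no mechanics → C(12,4) = 495; no pilots → C(11,4) = 330.
Add back selections omitting two groups (i.e. drawn from a single group): C(7,4) + C(4,4) + C(5,4) = 41.
By inclusion–exclusion: 1820 − 951 + 41 = 910.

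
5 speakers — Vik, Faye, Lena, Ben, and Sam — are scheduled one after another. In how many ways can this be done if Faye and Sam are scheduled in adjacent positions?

48

Treat {Faye, Sam} as a single unit. There are 4 units to order, and the pair itself can be ordered 2 ways.
So the count is 2·(4)! = 48.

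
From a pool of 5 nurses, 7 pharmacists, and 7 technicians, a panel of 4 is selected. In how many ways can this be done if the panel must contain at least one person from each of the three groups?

1960

Total 4-person selections from all 19: C(19,4) = 3876.
Subtract selections that omit an entire group: no nurses → C(14,4) = 1001; no pharmacists → C(12,4) = 495; no technicians → C(12,4) = 495.
Add back selections omitting two groups (i.e. drawn from a single group): C(5,4) + C(7,4) + C(7,4) = 75.
By inclusion–exclusion: 3876 − 1991 + 75 = 1960.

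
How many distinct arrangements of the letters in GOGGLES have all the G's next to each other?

120

Treat the 3 copies of G as a single block. The multiset to arrange is then {GGG, E, L, O, S}, 5 items in all.
All 5 items are distinct, so there are (5)! = 120 arrangements.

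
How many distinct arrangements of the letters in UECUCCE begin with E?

60

With the first slot taken by E, it remains to arrange the other 6 letters (UCUCCE).
Those 6 letters have C appearing 3 times and U appearing twice, giving (6)!/(3!·2!) = 60.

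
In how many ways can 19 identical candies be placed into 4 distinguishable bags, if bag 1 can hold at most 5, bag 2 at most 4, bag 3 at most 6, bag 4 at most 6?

By stars and bars, unrestricted non-negative solutions to x_1+…+x_4 = 19 number C(19+3,3) = 1540.
Subtract solutions that violate a single cap (substitute x_i' = x_i − (cap_i+1)): x_1 ≥ 6 gives C(16,3) = 560; x_2 ≥ 5 gives C(17,3) = 680; x_3 ≥ 7 gives C(15,3) = 455; x_4 ≥ 7 gives C(15,3) = 455. Together 2150.
Add back pairs where two caps are both exceeded: 165 + 84 + 84 + 120 + 120 + 56 = 629.
Subtract triples: 4 + 4 + 0 + 1 = 9.
By inclusion–exclusion the count is 1540 − 2150 + 629 − 9 = 10.

10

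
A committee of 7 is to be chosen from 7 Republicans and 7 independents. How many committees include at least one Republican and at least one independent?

Unrestricted: C(14,7) = 3432 ways to pick any 7 of the 14.
Subtract selections that omit an entire group: no Republicans → C(7,7) = 1; no independents → C(7,7) = 1.
Both groups omitted at once is impossible, so 3432 − 2 = 3430.

3430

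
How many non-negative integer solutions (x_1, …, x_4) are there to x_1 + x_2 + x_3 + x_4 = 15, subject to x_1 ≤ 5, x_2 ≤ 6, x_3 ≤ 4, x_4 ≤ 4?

35

Ignoring the caps, the number of non-negative solutions to x_1+…+x_4 = 15 is C(18,3) = 816.
Subtract solutions that violate a single cap (substitute x_i' = x_i − (cap_i+1)): x_1 ≥ 6 gives C(12,3) = 220; x_2 ≥ 7 gives C(11,3) = 165; x_3 ≥ 5 gives C(13,3) = 286; x_4 ≥ 5 gives C(13,3) = 286. Together 957.
Add back pairs where two caps are both exceeded: 10 + 35 + 35 + 20 + 20 + 56 = 176.
By inclusion–exclusion the count is 816 − 957 + 176 = 35.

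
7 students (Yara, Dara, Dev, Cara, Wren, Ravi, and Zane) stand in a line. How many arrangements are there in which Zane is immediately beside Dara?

Place the 5 others and the Zane-Dara pair as 6 objects in a line; the pair has 2 internal arrangements.
That gives 2 × 6! = 2 × 720 = 1440.

1440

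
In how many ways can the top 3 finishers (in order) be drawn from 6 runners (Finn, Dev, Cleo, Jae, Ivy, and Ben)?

120

This is an ordered selection of 3 from 6: P(6,3).
That gives 6 × 5 × 4 = 120.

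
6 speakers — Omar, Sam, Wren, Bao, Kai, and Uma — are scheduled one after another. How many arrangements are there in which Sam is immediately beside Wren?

Place the 4 others and the Sam-Wren pair as 5 objects in a line; the pair has 2 internal arrangements.
That gives 2 × 5! = 2 × 120 = 240.

240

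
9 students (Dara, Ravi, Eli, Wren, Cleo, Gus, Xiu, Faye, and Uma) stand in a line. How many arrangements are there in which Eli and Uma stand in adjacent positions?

Glue Eli and Uma into one block (2 internal orders), leaving 8 units to arrange in a row.
So the count is 2·(8)! = 80640.

80640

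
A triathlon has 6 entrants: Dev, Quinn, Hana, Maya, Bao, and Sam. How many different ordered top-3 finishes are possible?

120

This is an ordered selection of 3 from 6: P(6,3).
That gives 6 × 5 × 4 = 120.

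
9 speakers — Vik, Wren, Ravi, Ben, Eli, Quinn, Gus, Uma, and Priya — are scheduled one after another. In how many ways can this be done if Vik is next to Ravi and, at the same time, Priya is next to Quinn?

20160

Treat {Vik,Ravi} as one block (2 orders) and {Priya,Quinn} as another (2 orders).
That leaves 7 units to arrange: 2 × 2 × 7! = 4 × 5040 = 20160.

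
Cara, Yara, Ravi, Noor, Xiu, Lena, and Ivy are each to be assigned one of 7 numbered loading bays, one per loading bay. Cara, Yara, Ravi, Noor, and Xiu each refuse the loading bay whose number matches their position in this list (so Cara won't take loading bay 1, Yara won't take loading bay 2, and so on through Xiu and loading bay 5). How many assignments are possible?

Let Aᵢ (for 1 ≤ i ≤ 5) be the placements that put person i in their forbidden loading bay. Any j of these fix j positions, leaving (7−j)! ways to fill the rest, and there are C(5,j) ways to pick which j.
By inclusion–exclusion, the number of valid placements is Σ_{j=0}^{5} (−1)^j C(5,j)·(7−j)!.
Computing: 5040 − 3600 + 1200 − 240 + 30 − 2 = 2428.

2428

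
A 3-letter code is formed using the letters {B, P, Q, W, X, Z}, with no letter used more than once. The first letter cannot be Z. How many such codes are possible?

The first letter has 6−1 = 5 choices (anything except Z).
The remaining 2 letters are filled from the other 5 symbols without repetition: 5 × 4 = 20.
Total: 5 × 20 = 100.

100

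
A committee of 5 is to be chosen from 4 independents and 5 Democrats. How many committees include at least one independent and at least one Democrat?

125

With no constraint there are C(9,5) = 126 possible selections.
Subtract selections that omit an entire group: no independents → C(5,5) = 1; no Democrats → C(4,5) = 0.
Both groups omitted at once is impossible, so 126 − 1 = 125.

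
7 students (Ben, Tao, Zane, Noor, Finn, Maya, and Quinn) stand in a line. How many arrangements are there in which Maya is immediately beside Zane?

Treat {Maya, Zane} as a single unit. There are 6 units to order, and the pair itself can be ordered 2 ways.
That gives 2 × 6! = 2 × 720 = 1440.

1440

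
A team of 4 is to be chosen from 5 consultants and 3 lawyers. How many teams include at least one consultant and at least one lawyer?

65

Total 4-person selections from all 8: C(8,4) = 70.
Subtract selections that omit an entire group: no consultants → C(3,4) = 0; no lawyers → C(5,4) = 5.
Both groups omitted at once is impossible, so 70 − 5 = 65.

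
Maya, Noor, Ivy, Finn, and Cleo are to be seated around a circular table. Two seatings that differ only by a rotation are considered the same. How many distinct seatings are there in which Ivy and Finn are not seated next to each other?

12

All circular seatings of 5 people number (4)! = 24.
Seatings with Ivy beside Finn: treat them as a block with 2 internal orders, giving 2 × (3)! = 12.
Subtracting, 24 − 12 = 12.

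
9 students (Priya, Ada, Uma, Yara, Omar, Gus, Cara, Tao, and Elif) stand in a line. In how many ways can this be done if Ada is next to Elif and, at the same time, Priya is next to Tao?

Treat {Ada,Elif} as one block (2 orders) and {Priya,Tao} as another (2 orders).
That leaves 7 units to arrange: 2 × 2 × 7! = 4 × 5040 = 20160.

20160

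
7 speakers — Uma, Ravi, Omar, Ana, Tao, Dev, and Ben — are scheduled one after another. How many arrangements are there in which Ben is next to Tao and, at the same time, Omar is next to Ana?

480

Treat {Ben,Tao} as one block (2 orders) and {Omar,Ana} as another (2 orders).
That leaves 5 units to arrange: 2 × 2 × 5! = 4 × 120 = 480.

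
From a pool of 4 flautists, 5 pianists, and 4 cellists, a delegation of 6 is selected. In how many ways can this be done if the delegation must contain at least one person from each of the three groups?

1520

Unrestricted: C(13,6) = 1716 ways to pick any 6 of the 13.
Subtract selections that omit an entire group: no flautists → C(9,6) = 84; no pianists → C(8,6) = 28; no cellists → C(9,6) = 84.
Add back selections omitting two groups (i.e. drawn from a single group): C(4,6) + C(5,6) + C(4,6) = 0.
By inclusion–exclusion: 1716 − 196 + 0 = 1520.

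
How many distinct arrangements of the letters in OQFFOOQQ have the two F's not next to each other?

420

There are 8!/(3!·3!·2!) = 560 arrangements of OQFFOOQQ in total.
If the two F's are adjacent, glue them into one block, leaving 7 items to arrange: (7)!/(3!·3!) = 140 ways.
Subtracting, 560 − 140 = 420 arrangements keep the F's apart.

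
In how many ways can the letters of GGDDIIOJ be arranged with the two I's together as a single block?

1260

Treat the 2 copies of I as a single block. The multiset to arrange is then {II, D, D, G, G, J, O}, 7 items in all.
That gives (7)!/(2!·2!) = 1260 arrangements.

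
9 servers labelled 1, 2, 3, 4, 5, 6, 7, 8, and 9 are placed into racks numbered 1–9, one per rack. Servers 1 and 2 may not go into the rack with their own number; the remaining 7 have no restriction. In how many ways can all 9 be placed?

Let Aᵢ (for i ∈ {1, 2}) be the placements that put server i in its forbidden rack. Any j of these fix j positions, leaving (9−j)! ways to fill the rest, and there are C(2,j) ways to pick which j.
By inclusion–exclusion, the number of valid placements is Σ_{j=0}^{2} (−1)^j C(2,j)·(9−j)!.
Computing: 362880 − 80640 + 5040 = 287280.

287280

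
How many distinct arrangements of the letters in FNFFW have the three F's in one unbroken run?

6

Treat the 3 copies of F as a single block. The multiset to arrange is then {FFF, N, W}, 3 items in all.
All 3 items are distinct, so there are (3)! = 6 arrangements.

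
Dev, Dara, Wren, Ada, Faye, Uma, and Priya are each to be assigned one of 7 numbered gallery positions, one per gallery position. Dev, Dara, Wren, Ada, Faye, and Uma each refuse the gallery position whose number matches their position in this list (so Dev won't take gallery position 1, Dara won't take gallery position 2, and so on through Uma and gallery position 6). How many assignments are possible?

Let Aᵢ (for 1 ≤ i ≤ 6) be the placements that put person i in their forbidden gallery position. Any j of these fix j positions, leaving (7−j)! ways to fill the rest, and there are C(6,j) ways to pick which j.
By inclusion–exclusion, the number of valid placements is Σ_{j=0}^{6} (−1)^j C(6,j)·(7−j)!.
Computing: 5040 − 4320 + 1800 − 480 + 90 − 12 + 1 = 2119.

2119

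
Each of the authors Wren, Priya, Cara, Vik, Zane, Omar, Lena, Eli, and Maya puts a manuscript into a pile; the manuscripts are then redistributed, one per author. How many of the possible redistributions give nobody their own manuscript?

Count assignments avoiding every fixed point. For any j of the 9 authors fixed to their own manuscript, the other 9−j can be arranged in (9−j)! ways.
By inclusion–exclusion this is Σ_{j=0}^{9} (−1)^j C(9,j)·(9−j)!.
Computing: 362880 − 362880 + 181440 − 60480 + 15120 − 3024 + 504 − 72 + 9 − 1 = 133496.

133496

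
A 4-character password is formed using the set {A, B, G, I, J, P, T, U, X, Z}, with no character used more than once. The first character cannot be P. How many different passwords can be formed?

4536

The first character has 10−1 = 9 choices (anything except P).
The remaining 3 characters are filled from the other 9 symbols without repetition: 9 × 8 × 7 = 504.
Total: 9 × 504 = 4536.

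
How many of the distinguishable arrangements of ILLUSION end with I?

Fix I in the last position and arrange the remaining 7 letters.
Those 7 letters have L appearing twice, giving (7)!/(2!) = 2520.

2520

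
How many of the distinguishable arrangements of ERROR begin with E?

Fix E in the first position and arrange the remaining 4 letters.
Those 4 letters have R appearing 3 times, giving (4)!/(3!) = 4.

4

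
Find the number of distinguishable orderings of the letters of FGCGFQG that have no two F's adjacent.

There are 7!/(3!·2!) = 420 arrangements of FGCGFQG in total.
Arrangements with the F's together: treat FF as one letter, giving (6)!/(3!) = 120.
Subtracting, 420 − 120 = 300 arrangements keep the F's apart.

300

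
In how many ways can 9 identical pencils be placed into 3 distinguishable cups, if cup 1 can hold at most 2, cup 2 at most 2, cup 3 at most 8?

Without the upper bounds there are C(11,2) = 55 ways to split 9 among 3 cups.
Subtract solutions that violate a single cap (substitute x_i' = x_i − (cap_i+1)): x_1 ≥ 3 gives C(8,2) = 28; x_2 ≥ 3 gives C(8,2) = 28; x_3 ≥ 9 gives C(2,2) = 1. Together 57.
Add back pairs where two caps are both exceeded: 10 + 0 + 0 = 10.
By inclusion–exclusion the count is 55 − 57 + 10 = 8.

8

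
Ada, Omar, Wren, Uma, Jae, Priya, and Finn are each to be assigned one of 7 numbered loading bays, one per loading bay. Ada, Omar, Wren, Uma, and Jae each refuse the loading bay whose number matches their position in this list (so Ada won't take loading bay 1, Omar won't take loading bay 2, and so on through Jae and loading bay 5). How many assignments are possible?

Let Aᵢ (for 1 ≤ i ≤ 5) be the placements that put person i in their forbidden loading bay. Any j of these fix j positions, leaving (7−j)! ways to fill the rest, and there are C(5,j) ways to pick which j.
By inclusion–exclusion, the number of valid placements is Σ_{j=0}^{5} (−1)^j C(5,j)·(7−j)!.
Computing: 5040 − 3600 + 1200 − 240 + 30 − 2 = 2428.

2428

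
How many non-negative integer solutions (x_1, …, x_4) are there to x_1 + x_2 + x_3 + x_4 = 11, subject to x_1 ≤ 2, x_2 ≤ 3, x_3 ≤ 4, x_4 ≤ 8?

50

Ignoring the caps, the number of non-negative solutions to x_1+…+x_4 = 11 is C(14,3) = 364.
Subtract solutions that violate a single cap (substitute x_i' = x_i − (cap_i+1)): x_1 ≥ 3 gives C(11,3) = 165; x_2 ≥ 4 gives C(10,3) = 120; x_3 ≥ 5 gives C(9,3) = 84; x_4 ≥ 9 gives C(5,3) = 10. Together 379.
Add back pairs where two caps are both exceeded: 35 + 20 + 0 + 10 + 0 + 0 = 65.
By inclusion–exclusion the count is 364 − 379 + 65 = 50.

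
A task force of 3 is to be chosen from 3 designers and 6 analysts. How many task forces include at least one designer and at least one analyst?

63

Total 3-person selections from all 9: C(9,3) = 84.
Subtract selections that omit an entire group: no designers → C(6,3) = 20; no analysts → C(3,3) = 1.
Both groups omitted at once is impossible, so 84 − 21 = 63.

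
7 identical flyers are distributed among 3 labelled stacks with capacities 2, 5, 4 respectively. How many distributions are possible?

By stars and bars, unrestricted non-negative solutions to x_1+…+x_3 = 7 number C(7+2,2) = 36.
Subtract solutions that violate a single cap (substitute x_i' = x_i − (cap_i+1)): x_1 ≥ 3 gives C(6,2) = 15; x_2 ≥ 6 gives C(3,2) = 3; x_3 ≥ 5 gives C(4,2) = 6. Together 24.
No two caps can be exceeded simultaneously, so the pair terms are all 0.
By inclusion–exclusion the count is 36 − 24 + 0 = 12.

12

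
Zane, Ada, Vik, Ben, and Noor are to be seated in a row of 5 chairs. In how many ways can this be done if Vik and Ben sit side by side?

48

Treat {Vik, Ben} as a single unit. There are 4 units to order, and the pair itself can be ordered 2 ways.
That gives 2 × 4! = 2 × 24 = 48.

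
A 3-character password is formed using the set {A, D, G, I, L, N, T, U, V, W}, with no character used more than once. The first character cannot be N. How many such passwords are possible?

The first character has 10−1 = 9 choices (anything except N).
The remaining 2 characters are filled from the other 9 symbols without repetition: 9 × 8 = 72.
Total: 9 × 72 = 648.

648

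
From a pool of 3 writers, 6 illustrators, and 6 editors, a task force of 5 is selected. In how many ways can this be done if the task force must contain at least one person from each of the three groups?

Total 5-person selections from all 15: C(15,5) = 3003.
Subtract selections that omit an entire group: no writers → C(12,5) = 792; no illustrators → C(9,5) = 126; no editors → C(9,5) = 126.
Add back selections omitting two groups (i.e. drawn from a single group): C(3,5) + C(6,5) + C(6,5) = 12.
By inclusion–exclusion: 3003 − 1044 + 12 = 1971.

1971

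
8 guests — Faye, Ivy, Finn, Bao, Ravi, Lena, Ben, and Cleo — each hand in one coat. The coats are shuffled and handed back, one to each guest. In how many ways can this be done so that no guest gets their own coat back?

This is the derangement count D_8: permutations of 8 items with no fixed point.
By inclusion–exclusion this is Σ_{j=0}^{8} (−1)^j C(8,j)·(8−j)!.
Computing: 40320 − 40320 + 20160 − 6720 + 1680 − 336 + 56 − 8 + 1 = 14833.

14833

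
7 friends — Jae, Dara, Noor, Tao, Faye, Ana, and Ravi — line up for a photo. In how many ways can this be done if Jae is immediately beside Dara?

1440

Treat {Jae, Dara} as a single unit. There are 6 units to order, and the pair itself can be ordered 2 ways.
That gives 2 × 6! = 2 × 720 = 1440.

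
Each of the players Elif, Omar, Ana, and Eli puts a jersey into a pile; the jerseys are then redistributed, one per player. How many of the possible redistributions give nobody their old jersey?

9

This is the derangement count D_4: permutations of 4 items with no fixed point.
By inclusion–exclusion this is Σ_{j=0}^{4} (−1)^j C(4,j)·(4−j)!.
Computing: 24 − 24 + 12 − 4 + 1 = 9.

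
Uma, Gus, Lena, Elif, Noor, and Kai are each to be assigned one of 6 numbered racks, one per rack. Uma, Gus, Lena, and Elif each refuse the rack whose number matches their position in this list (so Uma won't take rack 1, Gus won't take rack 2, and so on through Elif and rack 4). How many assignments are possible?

Let Aᵢ (for 1 ≤ i ≤ 4) be the placements that put person i in their forbidden rack. Any j of these fix j positions, leaving (6−j)! ways to fill the rest, and there are C(4,j) ways to pick which j.
By inclusion–exclusion, the number of valid placements is Σ_{j=0}^{4} (−1)^j C(4,j)·(6−j)!.
Computing: 720 − 480 + 144 − 24 + 2 = 362.

362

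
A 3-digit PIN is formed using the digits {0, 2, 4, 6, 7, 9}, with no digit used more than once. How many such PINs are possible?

120

Choose and order 3 of the 6 symbols: the first digit has 6 options, the next 5, then 4.
6 × 5 × 4 = 120.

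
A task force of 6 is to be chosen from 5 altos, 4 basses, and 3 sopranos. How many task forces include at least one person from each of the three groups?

805

Unrestricted: C(12,6) = 924 ways to pick any 6 of the 12.
Subtract selections that omit an entire group: no altos → C(7,6) = 7; no basses → C(8,6) = 28; no sopranos → C(9,6) = 84.
Add back selections omitting two groups (i.e. drawn from a single group): C(5,6) + C(4,6) + C(3,6) = 0.
By inclusion–exclusion: 924 − 119 + 0 = 805.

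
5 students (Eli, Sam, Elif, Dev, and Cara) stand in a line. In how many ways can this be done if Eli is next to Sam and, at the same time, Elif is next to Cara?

Treat {Eli,Sam} as one block (2 orders) and {Elif,Cara} as another (2 orders).
That leaves 3 units to arrange: 2 × 2 × 3! = 4 × 6 = 24.

24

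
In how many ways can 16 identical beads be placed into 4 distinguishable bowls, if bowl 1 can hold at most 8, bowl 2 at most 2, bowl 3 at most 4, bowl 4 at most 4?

Ignoring the caps, the number of non-negative solutions to x_1+…+x_4 = 16 is C(19,3) = 969.
Subtract solutions that violate a single cap (substitute x_i' = x_i − (cap_i+1)): x_1 ≥ 9 gives C(10,3) = 120; x_2 ≥ 3 gives C(16,3) = 560; x_3 ≥ 5 gives C(14,3) = 364; x_4 ≥ 5 gives C(14,3) = 364. Together 1408.
Add back pairs where two caps are both exceeded: 35 + 10 + 10 + 165 + 165 + 84 = 469.
Subtract triples: 0 + 0 + 0 + 20 = 20.
By inclusion–exclusion the count is 969 − 1408 + 469 − 20 = 10.

10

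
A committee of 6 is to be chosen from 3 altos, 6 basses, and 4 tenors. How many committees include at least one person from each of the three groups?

Total 6-person selections from all 13: C(13,6) = 1716.
Subtract selections that omit an entire group: no altos → C(10,6) = 210; no basses → C(7,6) = 7; no tenors → C(9,6) = 84.
Add back selections omitting two groups (i.e. drawn from a single group): C(3,6) + C(6,6) + C(4,6) = 1.
By inclusion–exclusion: 1716 − 301 + 1 = 1416.

1416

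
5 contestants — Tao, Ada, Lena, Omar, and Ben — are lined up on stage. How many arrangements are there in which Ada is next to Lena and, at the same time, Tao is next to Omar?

24

Treat {Ada,Lena} as one block (2 orders) and {Tao,Omar} as another (2 orders).
That leaves 3 units to arrange: 2 × 2 × 3! = 4 × 6 = 24.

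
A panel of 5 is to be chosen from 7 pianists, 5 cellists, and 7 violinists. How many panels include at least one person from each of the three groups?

8085

Total 5-person selections from all 19: C(19,5) = 11628.
Subtract selections that omit an entire group: no pianists → C(12,5) = 792; no cellists → C(14,5) = 2002; no violinists → C(12,5) = 792.
Add back selections omitting two groups (i.e. drawn from a single group): C(7,5) + C(5,5) + C(7,5) = 43.
By inclusion–exclusion: 11628 − 3586 + 43 = 8085.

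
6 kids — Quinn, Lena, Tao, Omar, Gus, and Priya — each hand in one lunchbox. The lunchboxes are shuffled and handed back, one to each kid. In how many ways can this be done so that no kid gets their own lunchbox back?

265

Let Aᵢ be the assignments in which kid i gets their own lunchbox. We want the size of the complement of A₁∪…∪A_6.
By inclusion–exclusion this is Σ_{j=0}^{6} (−1)^j C(6,j)·(6−j)!.
Computing: 720 − 720 + 360 − 120 + 30 − 6 + 1 = 265.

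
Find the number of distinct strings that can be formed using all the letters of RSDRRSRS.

280

RSDRRSRS has 8 letters with R appearing 4 times and S appearing 3 times.
So there are 8! / (4!·3!) = 280 distinguishable arrangements.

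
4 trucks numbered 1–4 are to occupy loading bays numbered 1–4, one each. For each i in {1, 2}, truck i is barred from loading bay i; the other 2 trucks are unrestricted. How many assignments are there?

Let Aᵢ (for i ∈ {1, 2}) be the placements that put truck i in its forbidden loading bay. Any j of these fix j positions, leaving (4−j)! ways to fill the rest, and there are C(2,j) ways to pick which j.
By inclusion–exclusion, the number of valid placements is Σ_{j=0}^{2} (−1)^j C(2,j)·(4−j)!.
Computing: 24 − 12 + 2 = 14.

14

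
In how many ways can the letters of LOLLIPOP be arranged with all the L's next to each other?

Treat the 3 copies of L as a single block. The multiset to arrange is then {LLL, I, O, O, P, P}, 6 items in all.
That gives (6)!/(2!·2!) = 180 arrangements.

180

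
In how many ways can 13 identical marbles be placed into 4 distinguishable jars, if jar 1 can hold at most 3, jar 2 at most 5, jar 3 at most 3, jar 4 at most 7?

Without the upper bounds there are C(16,3) = 560 ways to split 13 among 4 jars.
Subtract solutions that violate a single cap (substitute x_i' = x_i − (cap_i+1)): x_1 ≥ 4 gives C(12,3) = 220; x_2 ≥ 6 gives C(10,3) = 120; x_3 ≥ 4 gives C(12,3) = 220; x_4 ≥ 8 gives C(8,3) = 56. Together 616.
Add back pairs where two caps are both exceeded: 20 + 56 + 4 + 20 + 0 + 4 = 104.
By inclusion–exclusion the count is 560 − 616 + 104 = 48.

48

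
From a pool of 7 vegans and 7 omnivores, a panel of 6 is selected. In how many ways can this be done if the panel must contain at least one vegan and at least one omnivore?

Unrestricted: C(14,6) = 3003 ways to pick any 6 of the 14.
Selections missing a whole group: no vegans → C(7,6) = 7; no omnivores → C(7,6) = 7.
Both groups omitted at once is impossible, so 3003 − 14 = 2989.

2989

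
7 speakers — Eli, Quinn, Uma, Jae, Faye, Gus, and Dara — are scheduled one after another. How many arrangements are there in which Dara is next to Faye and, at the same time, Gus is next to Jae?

480

Treat {Dara,Faye} as one block (2 orders) and {Gus,Jae} as another (2 orders).
That leaves 5 units to arrange: 2 × 2 × 5! = 4 × 120 = 480.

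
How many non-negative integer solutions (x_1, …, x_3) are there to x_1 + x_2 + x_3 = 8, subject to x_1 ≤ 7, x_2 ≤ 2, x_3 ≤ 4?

14

Without the upper bounds there are C(10,2) = 45 ways to split 8 among 3 variables.
Subtract solutions that violate a single cap (substitute x_i' = x_i − (cap_i+1)): x_1 ≥ 8 gives C(2,2) = 1; x_2 ≥ 3 gives C(7,2) = 21; x_3 ≥ 5 gives C(5,2) = 10. Together 32.
Add back pairs where two caps are both exceeded: 0 + 0 + 1 = 1.
By inclusion–exclusion the count is 45 − 32 + 1 = 14.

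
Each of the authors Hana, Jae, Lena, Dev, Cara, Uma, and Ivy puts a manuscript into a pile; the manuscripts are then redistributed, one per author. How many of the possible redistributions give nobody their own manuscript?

1854

This is the derangement count D_7: permutations of 7 items with no fixed point.
By inclusion–exclusion this is Σ_{j=0}^{7} (−1)^j C(7,j)·(7−j)!.
Computing: 5040 − 5040 + 2520 − 840 + 210 − 42 + 7 − 1 = 1854.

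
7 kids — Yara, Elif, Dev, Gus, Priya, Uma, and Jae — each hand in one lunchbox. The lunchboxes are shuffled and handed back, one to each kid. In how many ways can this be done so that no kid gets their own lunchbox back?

Let Aᵢ be the assignments in which kid i gets their own lunchbox. We want the size of the complement of A₁∪…∪A_7.
By inclusion–exclusion this is Σ_{j=0}^{7} (−1)^j C(7,j)·(7−j)!.
Computing: 5040 − 5040 + 2520 − 840 + 210 − 42 + 7 − 1 = 1854.

1854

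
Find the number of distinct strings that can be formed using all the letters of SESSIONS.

1680

Letter multiplicities in SESSIONS: E×1, I×1, N×1, O×1, S×4.
The number of distinct arrangements is 8!/(4!) = 40320/24 = 1680.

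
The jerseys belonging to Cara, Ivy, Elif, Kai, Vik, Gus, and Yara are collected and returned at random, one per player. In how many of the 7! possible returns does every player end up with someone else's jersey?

Count assignments avoiding every fixed point. For any j of the 7 players fixed to their old jersey, the other 7−j can be arranged in (7−j)! ways.
By inclusion–exclusion this is Σ_{j=0}^{7} (−1)^j C(7,j)·(7−j)!.
Computing: 5040 − 5040 + 2520 − 840 + 210 − 42 + 7 − 1 = 1854.

1854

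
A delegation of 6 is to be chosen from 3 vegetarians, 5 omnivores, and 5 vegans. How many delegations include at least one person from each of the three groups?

Unrestricted: C(13,6) = 1716 ways to pick any 6 of the 13.
Selections missing a whole group: no vegetarians → C(10,6) = 210; no omnivores → C(8,6) = 28; no vegans → C(8,6) = 28.
Add back selections omitting two groups (i.e. drawn from a single group): C(3,6) + C(5,6) + C(5,6) = 0.
By inclusion–exclusion: 1716 − 266 + 0 = 1450.

1450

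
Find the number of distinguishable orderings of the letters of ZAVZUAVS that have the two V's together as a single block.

1260

Treat the 2 copies of V as a single block. The multiset to arrange is then {VV, A, A, S, U, Z, Z}, 7 items in all.
That gives (7)!/(2!·2!) = 1260 arrangements.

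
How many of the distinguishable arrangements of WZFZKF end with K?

Fix K in the last position and arrange the remaining 5 letters.
Those 5 letters have F appearing twice and Z appearing twice, giving (5)!/(2!·2!) = 30.

30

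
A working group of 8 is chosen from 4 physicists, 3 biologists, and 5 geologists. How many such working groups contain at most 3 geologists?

Split by how many geologists are chosen (0 through 3).
Sum: C(5,0)·C(7,8) + C(5,1)·C(7,7) + C(5,2)·C(7,6) + C(5,3)·C(7,5) = 0 + 5 + 70 + 210 = 285.

285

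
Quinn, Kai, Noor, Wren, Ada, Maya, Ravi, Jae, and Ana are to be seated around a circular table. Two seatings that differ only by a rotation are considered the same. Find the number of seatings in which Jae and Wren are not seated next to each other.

Without the restriction there are (8)! = 40320 seatings.
Seatings with Jae beside Wren: treat them as a block with 2 internal orders, giving 2 × (7)! = 10080.
Subtracting, 40320 − 10080 = 30240.

30240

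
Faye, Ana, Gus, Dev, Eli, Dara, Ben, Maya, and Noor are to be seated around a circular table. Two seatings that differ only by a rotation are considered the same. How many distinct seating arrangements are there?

40320

Seat Faye anywhere (absorbing the rotational symmetry), then permute the other 8: (8)! = 40320.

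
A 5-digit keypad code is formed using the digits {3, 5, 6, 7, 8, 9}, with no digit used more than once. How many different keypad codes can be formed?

720

With no repetition, fill the 5 digits in order: 6 choices, then 5, down to 2.
That product is 6 × 5 × 4 × 3 × 2 = 720.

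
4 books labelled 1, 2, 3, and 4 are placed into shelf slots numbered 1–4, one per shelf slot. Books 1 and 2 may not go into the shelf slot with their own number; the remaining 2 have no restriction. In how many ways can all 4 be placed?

Let Aᵢ (for i ∈ {1, 2}) be the placements that put book i in its forbidden shelf slot. Any j of these fix j positions, leaving (4−j)! ways to fill the rest, and there are C(2,j) ways to pick which j.
By inclusion–exclusion, the number of valid placements is Σ_{j=0}^{2} (−1)^j C(2,j)·(4−j)!.
Computing: 24 − 12 + 2 = 14.

14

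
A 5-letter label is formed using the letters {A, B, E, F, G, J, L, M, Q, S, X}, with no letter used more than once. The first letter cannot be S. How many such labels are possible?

50400

The first letter has 11−1 = 10 choices (anything except S).
The remaining 4 letters are filled from the other 10 symbols without repetition: 10 × 9 × 8 × 7 = 5040.
Total: 10 × 5040 = 50400.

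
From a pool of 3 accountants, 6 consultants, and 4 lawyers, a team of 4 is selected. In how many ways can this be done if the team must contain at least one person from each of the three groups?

360

Unrestricted: C(13,4) = 715 ways to pick any 4 of the 13.
Selections missing a whole group: no accountants → C(10,4) = 210; no consultants → C(7,4) = 35; no lawyers → C(9,4) = 126.
Add back selections omitting two groups (i.e. drawn from a single group): C(3,4) + C(6,4) + C(4,4) = 16.
By inclusion–exclusion: 715 − 371 + 16 = 360.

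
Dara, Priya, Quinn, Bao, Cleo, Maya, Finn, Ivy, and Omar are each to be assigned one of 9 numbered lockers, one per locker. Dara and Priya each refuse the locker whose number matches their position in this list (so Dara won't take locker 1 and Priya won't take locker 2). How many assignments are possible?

287280

Let Aᵢ (for i ∈ {1, 2}) be the placements that put person i in their forbidden locker. Any j of these fix j positions, leaving (9−j)! ways to fill the rest, and there are C(2,j) ways to pick which j.
By inclusion–exclusion, the number of valid placements is Σ_{j=0}^{2} (−1)^j C(2,j)·(9−j)!.
Computing: 362880 − 80640 + 5040 = 287280.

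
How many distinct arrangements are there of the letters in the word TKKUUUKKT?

The 9 letters of TKKUUUKKT have repeats: K appearing 4 times, T appearing twice, and U appearing 3 times.
The number of distinct arrangements is 9!/(4!·3!·2!) = 362880/288 = 1260.

1260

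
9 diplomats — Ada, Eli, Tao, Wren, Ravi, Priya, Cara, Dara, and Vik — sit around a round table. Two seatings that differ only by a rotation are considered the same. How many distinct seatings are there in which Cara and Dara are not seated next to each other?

30240

All circular seatings of 9 people number (8)! = 40320.
Seatings with Cara beside Dara: treat them as a block with 2 internal orders, giving 2 × (7)! = 10080.
Subtracting, 40320 − 10080 = 30240.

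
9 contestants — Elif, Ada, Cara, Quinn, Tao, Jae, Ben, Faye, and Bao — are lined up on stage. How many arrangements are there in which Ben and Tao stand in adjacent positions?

80640

Place the 7 others and the Ben-Tao pair as 8 objects in a line; the pair has 2 internal arrangements.
So the count is 2·(8)! = 80640.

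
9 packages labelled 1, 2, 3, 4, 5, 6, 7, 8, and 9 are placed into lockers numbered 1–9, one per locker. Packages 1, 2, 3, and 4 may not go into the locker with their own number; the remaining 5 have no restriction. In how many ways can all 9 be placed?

Let Aᵢ (for 1 ≤ i ≤ 4) be the placements that put package i in its forbidden locker. Any j of these fix j positions, leaving (9−j)! ways to fill the rest, and there are C(4,j) ways to pick which j.
By inclusion–exclusion, the number of valid placements is Σ_{j=0}^{4} (−1)^j C(4,j)·(9−j)!.
Computing: 362880 − 161280 + 30240 − 2880 + 120 = 229080.

229080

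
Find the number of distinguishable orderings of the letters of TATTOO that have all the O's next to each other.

Treat the 2 copies of O as a single block. The multiset to arrange is then {OO, A, T, T, T}, 5 items in all.
That gives (5)!/(3!) = 20 arrangements.

20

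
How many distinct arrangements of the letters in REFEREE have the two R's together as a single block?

30

Treat the 2 copies of R as a single block. The multiset to arrange is then {RR, E, E, E, E, F}, 6 items in all.
That gives (6)!/(4!) = 30 arrangements.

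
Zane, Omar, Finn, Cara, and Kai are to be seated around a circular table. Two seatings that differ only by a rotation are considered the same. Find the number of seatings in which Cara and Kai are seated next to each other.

Glue Cara and Kai into a block (2 internal orders). Seating 4 units around a circle gives (3)! arrangements.
So 2 × (3)! = 2 × 6 = 12.

12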